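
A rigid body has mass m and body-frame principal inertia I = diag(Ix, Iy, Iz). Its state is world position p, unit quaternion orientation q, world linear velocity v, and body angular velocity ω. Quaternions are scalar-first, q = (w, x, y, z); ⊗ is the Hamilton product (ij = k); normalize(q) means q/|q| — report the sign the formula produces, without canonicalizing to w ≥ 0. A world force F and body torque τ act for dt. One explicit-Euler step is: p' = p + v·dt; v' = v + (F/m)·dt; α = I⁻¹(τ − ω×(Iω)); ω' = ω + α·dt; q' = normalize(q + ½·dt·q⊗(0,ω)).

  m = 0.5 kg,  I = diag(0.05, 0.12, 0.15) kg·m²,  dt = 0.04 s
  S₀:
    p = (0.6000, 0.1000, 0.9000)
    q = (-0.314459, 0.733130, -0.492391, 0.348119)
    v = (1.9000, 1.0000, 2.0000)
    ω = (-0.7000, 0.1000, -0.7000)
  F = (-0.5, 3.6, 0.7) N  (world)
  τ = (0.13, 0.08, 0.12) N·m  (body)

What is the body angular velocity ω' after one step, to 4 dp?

ω' = (-0.5943, 0.1430, -0.6667)

gyro term ω×Iω = (-0.0021, -0.0490, -0.0049)
α = I⁻¹(τ − ω×Iω) = (2.6420, 1.0750, 0.8327)
ω + α·dt = (-0.5943, 0.1430, -0.6667)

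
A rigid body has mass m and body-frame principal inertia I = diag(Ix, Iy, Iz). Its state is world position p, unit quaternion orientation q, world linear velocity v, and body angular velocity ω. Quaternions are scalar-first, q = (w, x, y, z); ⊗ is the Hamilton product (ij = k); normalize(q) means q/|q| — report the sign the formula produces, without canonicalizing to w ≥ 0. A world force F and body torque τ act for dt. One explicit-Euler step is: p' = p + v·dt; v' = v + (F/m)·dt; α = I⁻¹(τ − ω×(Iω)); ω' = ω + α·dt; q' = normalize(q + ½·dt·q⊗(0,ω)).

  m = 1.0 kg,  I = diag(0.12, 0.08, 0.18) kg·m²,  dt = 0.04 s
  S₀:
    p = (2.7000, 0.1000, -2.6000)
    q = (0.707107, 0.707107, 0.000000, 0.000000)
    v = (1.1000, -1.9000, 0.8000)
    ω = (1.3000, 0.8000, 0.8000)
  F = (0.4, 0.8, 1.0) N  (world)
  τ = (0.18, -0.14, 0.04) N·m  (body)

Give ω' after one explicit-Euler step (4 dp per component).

ω' = (1.3387, 0.7612, 0.8181)

α = I⁻¹(τ − ω×Iω) = (0.9667, -0.9700, 0.4533)
new body rate ω' = (1.3387, 0.7612, 0.8181)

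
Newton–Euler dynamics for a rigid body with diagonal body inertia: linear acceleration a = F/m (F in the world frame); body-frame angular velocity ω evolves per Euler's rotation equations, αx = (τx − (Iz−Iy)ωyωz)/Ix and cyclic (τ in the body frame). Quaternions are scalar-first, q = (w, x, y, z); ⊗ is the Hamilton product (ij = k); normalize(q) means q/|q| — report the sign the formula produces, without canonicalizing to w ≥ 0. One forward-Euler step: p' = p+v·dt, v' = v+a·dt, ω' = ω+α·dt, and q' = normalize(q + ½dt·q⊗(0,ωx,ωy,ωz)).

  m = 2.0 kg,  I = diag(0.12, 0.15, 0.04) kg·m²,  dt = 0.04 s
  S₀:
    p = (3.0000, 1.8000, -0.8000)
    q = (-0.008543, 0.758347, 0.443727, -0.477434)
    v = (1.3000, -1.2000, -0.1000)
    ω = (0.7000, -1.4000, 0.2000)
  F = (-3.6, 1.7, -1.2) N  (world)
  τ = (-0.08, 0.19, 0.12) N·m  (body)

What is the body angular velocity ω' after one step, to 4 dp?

ω' = (0.6631, -1.3523, 0.3494)

precession coupling ω×(Iω) = (0.0308, 0.0112, -0.0294)
(τ − ω×Iω)/I = (-0.9233, 1.1920, 3.7350)
ω' = ω + α·dt = (0.6631, -1.3523, 0.3494)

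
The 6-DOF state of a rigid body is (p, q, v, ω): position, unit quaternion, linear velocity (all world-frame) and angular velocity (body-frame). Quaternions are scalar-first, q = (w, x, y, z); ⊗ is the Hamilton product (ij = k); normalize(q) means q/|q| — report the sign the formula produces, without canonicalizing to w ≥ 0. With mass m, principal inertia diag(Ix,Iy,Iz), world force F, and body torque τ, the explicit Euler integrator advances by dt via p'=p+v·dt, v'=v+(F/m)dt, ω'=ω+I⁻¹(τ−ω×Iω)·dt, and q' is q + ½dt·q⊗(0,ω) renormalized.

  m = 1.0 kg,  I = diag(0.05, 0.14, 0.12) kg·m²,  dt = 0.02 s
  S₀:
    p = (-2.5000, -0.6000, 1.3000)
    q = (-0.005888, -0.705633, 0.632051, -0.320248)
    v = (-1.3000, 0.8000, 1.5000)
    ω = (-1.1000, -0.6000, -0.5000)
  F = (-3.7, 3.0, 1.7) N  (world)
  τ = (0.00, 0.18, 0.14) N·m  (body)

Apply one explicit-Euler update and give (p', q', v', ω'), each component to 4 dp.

a = F/m = (-3.7000, 3.0000, 1.7000)
new position p' = (-2.5260, -0.5840, 1.3300)
new velocity v' = (-1.3740, 0.8600, 1.5340)
angular accel α = (0.1200, 1.5607, 0.6717)
new body rate ω' = (-1.0976, -0.5688, -0.4866)
Hamilton product q⊗(0,ω) = (-0.5570897, -0.5016975, 0.0029891, 1.1215799)
q + ½dt·q⊗(0,ω), renormalized = (-0.0115, -0.7106, 0.6320, -0.3090)

p' = (-2.5260, -0.5840, 1.3300)
q' = (-0.0115, -0.7106, 0.6320, -0.3090)
v' = (-1.3740, 0.8600, 1.5340)
ω' = (-1.0976, -0.5688, -0.4866)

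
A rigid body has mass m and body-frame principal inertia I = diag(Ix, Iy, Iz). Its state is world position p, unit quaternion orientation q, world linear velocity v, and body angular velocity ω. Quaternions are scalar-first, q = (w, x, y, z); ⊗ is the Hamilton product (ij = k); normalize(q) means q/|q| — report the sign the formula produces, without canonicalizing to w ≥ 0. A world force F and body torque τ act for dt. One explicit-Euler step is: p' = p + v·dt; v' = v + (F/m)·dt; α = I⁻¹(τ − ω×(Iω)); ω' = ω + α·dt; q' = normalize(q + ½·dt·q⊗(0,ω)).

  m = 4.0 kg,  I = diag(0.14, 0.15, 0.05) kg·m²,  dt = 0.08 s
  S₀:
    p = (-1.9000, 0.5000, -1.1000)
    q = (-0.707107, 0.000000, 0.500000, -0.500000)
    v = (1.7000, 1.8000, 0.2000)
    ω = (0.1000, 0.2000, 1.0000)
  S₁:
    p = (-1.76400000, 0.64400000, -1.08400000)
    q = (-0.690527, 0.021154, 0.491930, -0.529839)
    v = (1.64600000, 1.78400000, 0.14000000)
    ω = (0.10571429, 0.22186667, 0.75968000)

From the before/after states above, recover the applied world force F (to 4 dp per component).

F = (-2.7000, -0.8000, -3.0000)

v₁ − v₀ = (-0.05400000, -0.01600000, -0.06000000)
F = m·Δv/dt = (-2.7000, -0.8000, -3.0000)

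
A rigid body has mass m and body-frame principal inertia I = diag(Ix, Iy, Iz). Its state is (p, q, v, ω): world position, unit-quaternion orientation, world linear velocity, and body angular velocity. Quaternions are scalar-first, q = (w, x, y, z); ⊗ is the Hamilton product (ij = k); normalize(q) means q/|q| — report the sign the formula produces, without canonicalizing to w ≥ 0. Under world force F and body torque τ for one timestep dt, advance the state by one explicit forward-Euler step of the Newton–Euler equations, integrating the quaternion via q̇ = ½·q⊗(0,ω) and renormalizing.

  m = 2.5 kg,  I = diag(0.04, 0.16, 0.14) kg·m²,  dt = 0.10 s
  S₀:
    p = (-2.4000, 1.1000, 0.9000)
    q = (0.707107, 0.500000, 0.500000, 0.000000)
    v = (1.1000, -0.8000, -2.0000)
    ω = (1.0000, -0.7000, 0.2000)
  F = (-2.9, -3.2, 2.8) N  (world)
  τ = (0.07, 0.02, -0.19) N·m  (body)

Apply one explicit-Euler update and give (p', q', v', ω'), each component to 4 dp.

p' = (-2.2900, 1.0200, 0.7000)
q' = (0.6983, 0.5393, 0.4694, -0.0354)
v' = (0.9840, -0.9280, -1.8880)
ω' = (1.1680, -0.6750, 0.1243)

p + v·dt = (-2.2900, 1.0200, 0.7000)
v + (F/m)dt = (0.9840, -0.9280, -1.8880)
(τ − ω×Iω)/I = (1.6800, 0.2500, -0.7571)
new body rate ω' = (1.1680, -0.6750, 0.1243)
q⊗(0,ω) = (-0.1500000, 0.8071070, -0.5949749, -0.7085786)
q + ½dt·q⊗(0,ω), renormalized = (0.6983, 0.5393, 0.4694, -0.0354)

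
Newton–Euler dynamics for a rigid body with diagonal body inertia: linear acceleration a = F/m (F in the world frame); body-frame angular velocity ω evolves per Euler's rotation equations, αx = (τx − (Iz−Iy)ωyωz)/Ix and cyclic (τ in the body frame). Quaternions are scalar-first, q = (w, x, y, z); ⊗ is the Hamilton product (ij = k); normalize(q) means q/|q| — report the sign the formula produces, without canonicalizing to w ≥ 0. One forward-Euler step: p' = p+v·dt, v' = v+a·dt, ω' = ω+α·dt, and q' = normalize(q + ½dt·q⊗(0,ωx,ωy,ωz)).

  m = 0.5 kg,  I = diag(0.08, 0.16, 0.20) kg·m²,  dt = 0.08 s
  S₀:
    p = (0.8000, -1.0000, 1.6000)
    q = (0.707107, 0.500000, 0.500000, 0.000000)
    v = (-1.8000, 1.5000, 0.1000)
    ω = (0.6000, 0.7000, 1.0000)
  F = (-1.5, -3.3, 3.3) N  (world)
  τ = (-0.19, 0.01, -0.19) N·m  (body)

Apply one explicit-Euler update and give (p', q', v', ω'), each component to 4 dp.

α = I⁻¹(τ − ω×Iω) = (-2.7250, 0.5125, -1.1180)
new body rate ω' = (0.3820, 0.7410, 0.9106)
2q̇ = q⊗(0,ω) = (-0.6500000, 0.9242642, -0.0050251, 0.7571070)
q' = normalize(q + ½dt·q⊗(0,ω)) = (0.6801, 0.5362, 0.4991, 0.0302)
p + v·dt = (0.6560, -0.8800, 1.6080)
v + (F/m)dt = (-2.0400, 0.9720, 0.6280)

p' = (0.6560, -0.8800, 1.6080)
q' = (0.6801, 0.5362, 0.4991, 0.0302)
v' = (-2.0400, 0.9720, 0.6280)
ω' = (0.3820, 0.7410, 0.9106)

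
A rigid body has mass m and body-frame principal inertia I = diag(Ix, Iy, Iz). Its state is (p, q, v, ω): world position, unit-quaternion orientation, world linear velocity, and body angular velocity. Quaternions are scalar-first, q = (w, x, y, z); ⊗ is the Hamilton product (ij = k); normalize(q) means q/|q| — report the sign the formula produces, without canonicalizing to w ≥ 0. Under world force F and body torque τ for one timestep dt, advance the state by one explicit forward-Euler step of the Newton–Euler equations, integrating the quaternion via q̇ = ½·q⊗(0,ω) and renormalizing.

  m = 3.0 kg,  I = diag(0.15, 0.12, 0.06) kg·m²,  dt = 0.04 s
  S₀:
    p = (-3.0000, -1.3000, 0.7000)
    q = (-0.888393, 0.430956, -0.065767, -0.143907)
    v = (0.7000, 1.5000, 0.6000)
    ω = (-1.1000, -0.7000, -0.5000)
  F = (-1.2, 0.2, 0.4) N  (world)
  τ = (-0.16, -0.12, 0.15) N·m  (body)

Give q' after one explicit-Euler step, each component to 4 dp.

q' = (-0.8809, 0.4490, -0.0458, -0.1424)

2q̇ = q⊗(0,ω) = (0.3560612, 0.9093809, 0.9956508, 0.0701836)
updated quaternion q' = (-0.8809, 0.4490, -0.0458, -0.1424)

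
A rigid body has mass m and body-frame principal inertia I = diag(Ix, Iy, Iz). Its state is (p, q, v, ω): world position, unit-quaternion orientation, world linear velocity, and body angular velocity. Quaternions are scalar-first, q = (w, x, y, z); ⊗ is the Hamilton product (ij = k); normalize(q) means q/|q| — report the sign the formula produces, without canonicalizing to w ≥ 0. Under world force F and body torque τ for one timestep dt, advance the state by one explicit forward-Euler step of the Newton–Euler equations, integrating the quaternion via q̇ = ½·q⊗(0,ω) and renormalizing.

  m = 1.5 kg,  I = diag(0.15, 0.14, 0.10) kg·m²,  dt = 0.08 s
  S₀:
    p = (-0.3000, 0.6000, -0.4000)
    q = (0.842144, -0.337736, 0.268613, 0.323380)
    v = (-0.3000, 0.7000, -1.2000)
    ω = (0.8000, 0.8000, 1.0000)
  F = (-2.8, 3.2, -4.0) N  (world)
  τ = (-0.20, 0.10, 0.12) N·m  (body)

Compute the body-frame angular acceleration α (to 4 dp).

α = (-1.1200, 0.4286, 1.2640)

precession coupling ω×(Iω) = (-0.0320, 0.0400, -0.0064)
α = I⁻¹(τ − ω×Iω) = (-1.1200, 0.4286, 1.2640)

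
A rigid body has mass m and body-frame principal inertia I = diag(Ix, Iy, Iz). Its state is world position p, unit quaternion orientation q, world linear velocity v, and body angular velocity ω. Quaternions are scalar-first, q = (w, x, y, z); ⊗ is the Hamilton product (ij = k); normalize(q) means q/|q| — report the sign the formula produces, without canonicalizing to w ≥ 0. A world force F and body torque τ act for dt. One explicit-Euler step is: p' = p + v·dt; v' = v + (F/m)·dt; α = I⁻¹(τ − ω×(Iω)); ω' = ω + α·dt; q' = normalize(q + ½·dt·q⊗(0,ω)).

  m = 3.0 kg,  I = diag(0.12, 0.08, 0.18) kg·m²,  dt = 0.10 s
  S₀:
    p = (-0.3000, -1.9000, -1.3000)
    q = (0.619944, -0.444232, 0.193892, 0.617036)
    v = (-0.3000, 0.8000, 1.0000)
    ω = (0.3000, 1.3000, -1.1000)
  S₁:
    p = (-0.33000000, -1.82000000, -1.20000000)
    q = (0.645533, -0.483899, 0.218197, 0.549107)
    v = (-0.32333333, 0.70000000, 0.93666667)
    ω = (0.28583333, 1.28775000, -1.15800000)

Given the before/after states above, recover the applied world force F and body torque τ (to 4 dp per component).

F = (-0.7000, -3.0000, -1.9000)
τ = (-0.1600, 0.0100, -0.1200)

v₁ − v₀ = (-0.02333333, -0.10000000, -0.06333333)
F = m·Δv/dt = (-0.7000, -3.0000, -1.9000)
rate change Δω = (-0.01416667, -0.01225000, -0.05800000)
applied torque τ = (-0.1600, 0.0100, -0.1200)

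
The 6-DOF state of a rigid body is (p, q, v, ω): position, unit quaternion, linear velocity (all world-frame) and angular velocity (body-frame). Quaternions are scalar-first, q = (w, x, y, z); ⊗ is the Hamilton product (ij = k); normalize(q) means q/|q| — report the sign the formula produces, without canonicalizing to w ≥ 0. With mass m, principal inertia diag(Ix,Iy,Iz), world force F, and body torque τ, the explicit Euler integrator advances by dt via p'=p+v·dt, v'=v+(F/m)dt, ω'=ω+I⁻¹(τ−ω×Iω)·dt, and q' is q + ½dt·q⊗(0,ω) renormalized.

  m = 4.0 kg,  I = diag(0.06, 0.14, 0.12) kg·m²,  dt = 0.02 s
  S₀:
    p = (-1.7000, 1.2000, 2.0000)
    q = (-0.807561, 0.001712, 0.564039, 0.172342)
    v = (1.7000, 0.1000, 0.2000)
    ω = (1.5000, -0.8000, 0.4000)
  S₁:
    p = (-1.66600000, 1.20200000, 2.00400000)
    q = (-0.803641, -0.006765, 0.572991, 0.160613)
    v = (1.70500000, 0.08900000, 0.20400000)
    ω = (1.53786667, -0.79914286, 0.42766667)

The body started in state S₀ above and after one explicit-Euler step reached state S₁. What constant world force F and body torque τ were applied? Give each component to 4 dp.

Δv = v₁−v₀ = (0.00500000, -0.01100000, 0.00400000)
applied force F = (1.0000, -2.2000, 0.8000)
ω₁ − ω₀ = (0.03786667, 0.00085714, 0.02766667)
gyro term ω₀×Iω₀ = (0.0064, -0.0360, -0.0960)
τ = I·(Δω/dt) + ω₀×(Iω₀) = (0.1200, -0.0300, 0.0700)

F = (1.0000, -2.2000, 0.8000)
τ = (0.1200, -0.0300, 0.0700)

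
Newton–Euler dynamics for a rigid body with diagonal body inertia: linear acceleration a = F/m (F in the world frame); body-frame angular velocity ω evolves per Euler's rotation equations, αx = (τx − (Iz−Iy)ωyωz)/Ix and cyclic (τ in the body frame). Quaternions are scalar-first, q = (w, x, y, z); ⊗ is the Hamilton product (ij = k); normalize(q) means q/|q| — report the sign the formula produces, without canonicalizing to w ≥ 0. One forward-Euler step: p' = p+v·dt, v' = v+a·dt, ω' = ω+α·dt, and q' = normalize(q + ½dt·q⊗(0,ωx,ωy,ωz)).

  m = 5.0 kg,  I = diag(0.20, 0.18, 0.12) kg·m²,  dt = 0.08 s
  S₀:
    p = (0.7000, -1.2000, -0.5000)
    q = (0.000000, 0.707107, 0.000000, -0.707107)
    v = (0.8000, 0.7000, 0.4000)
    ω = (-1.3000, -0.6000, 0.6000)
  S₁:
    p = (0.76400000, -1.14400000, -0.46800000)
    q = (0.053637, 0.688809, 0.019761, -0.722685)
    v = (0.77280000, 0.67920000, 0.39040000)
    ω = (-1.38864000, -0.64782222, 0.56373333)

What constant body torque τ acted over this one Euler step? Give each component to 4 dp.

rate change Δω = (-0.08864000, -0.04782222, -0.03626667)
applied torque τ = (-0.2000, -0.1700, -0.0700)

τ = (-0.2000, -0.1700, -0.0700)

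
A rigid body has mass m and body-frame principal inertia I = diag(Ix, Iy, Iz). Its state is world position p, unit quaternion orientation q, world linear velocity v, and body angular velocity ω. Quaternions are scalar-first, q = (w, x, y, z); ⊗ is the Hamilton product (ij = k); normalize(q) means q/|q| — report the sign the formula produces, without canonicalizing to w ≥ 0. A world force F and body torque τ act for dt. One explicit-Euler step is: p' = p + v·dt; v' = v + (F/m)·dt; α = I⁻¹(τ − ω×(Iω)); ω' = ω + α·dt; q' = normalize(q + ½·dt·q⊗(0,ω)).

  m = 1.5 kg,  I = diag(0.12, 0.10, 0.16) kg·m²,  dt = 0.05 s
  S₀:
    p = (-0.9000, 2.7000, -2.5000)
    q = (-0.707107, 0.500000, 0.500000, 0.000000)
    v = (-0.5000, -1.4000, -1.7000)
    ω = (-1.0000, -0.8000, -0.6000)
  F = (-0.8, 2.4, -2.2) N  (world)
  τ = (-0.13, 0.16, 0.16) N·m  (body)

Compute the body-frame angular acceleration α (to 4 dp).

gyro term ω×Iω = (0.0288, -0.0240, -0.0160)
angular accel α = (-1.3233, 1.8400, 1.1000)

α = (-1.3233, 1.8400, 1.1000)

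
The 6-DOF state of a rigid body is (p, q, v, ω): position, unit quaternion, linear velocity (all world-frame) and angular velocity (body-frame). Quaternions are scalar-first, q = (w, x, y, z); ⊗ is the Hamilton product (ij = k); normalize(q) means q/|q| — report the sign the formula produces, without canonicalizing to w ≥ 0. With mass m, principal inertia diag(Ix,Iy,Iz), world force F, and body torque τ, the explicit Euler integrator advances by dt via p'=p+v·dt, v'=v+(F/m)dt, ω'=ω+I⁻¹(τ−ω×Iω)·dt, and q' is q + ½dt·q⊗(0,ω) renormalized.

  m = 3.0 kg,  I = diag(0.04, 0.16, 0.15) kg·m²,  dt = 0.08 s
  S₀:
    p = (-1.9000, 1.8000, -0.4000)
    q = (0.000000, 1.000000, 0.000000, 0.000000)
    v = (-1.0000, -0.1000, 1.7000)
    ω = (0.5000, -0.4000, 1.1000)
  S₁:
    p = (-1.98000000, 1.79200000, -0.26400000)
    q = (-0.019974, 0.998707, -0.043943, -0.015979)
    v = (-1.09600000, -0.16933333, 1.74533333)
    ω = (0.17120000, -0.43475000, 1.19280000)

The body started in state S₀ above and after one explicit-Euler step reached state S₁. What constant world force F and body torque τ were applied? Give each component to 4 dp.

F = (-3.6000, -2.6000, 1.7000)
τ = (-0.1600, -0.1300, 0.1500)

velocity change Δv = (-0.09600000, -0.06933333, 0.04533333)
m·(v₁−v₀)/dt = (-3.6000, -2.6000, 1.7000)
Δω = ω₁−ω₀ = (-0.32880000, -0.03475000, 0.09280000)
gyro term ω₀×Iω₀ = (0.0044, -0.0605, -0.0240)
τ = I·(Δω/dt) + ω₀×(Iω₀) = (-0.1600, -0.1300, 0.1500)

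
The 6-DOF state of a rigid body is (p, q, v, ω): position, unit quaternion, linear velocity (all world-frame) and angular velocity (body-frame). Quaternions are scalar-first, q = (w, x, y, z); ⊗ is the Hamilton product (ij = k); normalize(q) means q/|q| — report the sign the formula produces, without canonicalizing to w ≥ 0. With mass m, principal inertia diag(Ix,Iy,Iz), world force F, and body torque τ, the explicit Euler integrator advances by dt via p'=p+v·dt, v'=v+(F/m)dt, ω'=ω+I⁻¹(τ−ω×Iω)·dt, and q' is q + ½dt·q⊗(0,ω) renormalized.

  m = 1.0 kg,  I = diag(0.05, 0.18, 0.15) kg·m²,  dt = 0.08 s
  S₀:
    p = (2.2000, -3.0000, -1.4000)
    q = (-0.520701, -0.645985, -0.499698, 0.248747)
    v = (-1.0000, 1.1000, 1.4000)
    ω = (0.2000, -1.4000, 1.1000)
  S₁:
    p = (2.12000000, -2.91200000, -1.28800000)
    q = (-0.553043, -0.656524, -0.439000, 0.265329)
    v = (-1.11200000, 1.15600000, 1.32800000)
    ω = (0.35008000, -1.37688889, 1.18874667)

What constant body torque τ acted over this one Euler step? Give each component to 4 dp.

ω₁ − ω₀ = (0.15008000, 0.02311111, 0.08874667)
applied torque τ = (0.1400, 0.0300, 0.1300)

τ = (0.1400, 0.0300, 0.1300)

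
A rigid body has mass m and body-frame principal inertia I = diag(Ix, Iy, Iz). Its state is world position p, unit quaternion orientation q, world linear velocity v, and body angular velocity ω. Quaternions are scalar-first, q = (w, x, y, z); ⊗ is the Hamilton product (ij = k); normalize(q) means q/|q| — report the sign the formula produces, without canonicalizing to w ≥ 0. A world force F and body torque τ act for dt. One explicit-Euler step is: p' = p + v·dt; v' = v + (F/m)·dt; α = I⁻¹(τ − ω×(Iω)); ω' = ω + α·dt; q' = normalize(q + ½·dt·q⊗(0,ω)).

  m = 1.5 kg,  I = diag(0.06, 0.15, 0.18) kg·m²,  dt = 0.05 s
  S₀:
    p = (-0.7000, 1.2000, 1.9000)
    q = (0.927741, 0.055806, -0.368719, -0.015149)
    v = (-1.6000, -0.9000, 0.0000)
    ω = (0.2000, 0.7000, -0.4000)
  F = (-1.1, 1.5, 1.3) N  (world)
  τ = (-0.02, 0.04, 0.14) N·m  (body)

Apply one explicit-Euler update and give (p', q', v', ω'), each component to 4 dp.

p' = (-0.7800, 1.1550, 1.9000)
q' = (0.9336, 0.0644, -0.3519, -0.0216)
v' = (-1.6367, -0.8500, 0.0433)
ω' = (0.1903, 0.7101, -0.3646)

angular accel α = (-0.1933, 0.2027, 0.7078)
ω' = ω + α·dt = (0.1903, 0.7101, -0.3646)
q⊗(0,ω) = (0.2408825, 0.3436401, 0.6687113, -0.2582884)
q' = normalize(q + ½dt·q⊗(0,ω)) = (0.9336, 0.0644, -0.3519, -0.0216)
a = F/m = (-0.7333, 1.0000, 0.8667)
new position p' = (-0.7800, 1.1550, 1.9000)
v + (F/m)dt = (-1.6367, -0.8500, 0.0433)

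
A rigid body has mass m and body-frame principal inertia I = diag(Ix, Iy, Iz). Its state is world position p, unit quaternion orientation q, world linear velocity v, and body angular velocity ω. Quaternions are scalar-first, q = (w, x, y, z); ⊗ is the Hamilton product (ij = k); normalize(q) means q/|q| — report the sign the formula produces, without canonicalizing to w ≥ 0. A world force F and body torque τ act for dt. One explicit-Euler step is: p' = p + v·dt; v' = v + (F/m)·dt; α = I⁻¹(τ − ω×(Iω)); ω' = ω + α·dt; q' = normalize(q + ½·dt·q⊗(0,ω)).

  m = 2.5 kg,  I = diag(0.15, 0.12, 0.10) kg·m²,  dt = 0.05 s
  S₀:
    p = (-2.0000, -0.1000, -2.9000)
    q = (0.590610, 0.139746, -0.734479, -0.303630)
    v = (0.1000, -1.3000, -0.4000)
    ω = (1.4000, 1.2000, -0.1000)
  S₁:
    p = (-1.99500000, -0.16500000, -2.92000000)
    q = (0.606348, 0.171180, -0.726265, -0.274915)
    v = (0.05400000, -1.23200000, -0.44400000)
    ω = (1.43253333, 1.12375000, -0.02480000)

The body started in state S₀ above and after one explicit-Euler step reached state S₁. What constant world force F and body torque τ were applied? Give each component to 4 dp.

rate change Δω = (0.03253333, -0.07625000, 0.07520000)
precession coupling = (0.0024, -0.0070, -0.0504)
τ = I·(Δω/dt) + ω₀×(Iω₀) = (0.1000, -0.1900, 0.1000)
v₁ − v₀ = (-0.04600000, 0.06800000, -0.04400000)
m·(v₁−v₀)/dt = (-2.3000, 3.4000, -2.2000)

F = (-2.3000, 3.4000, -2.2000)
τ = (0.1000, -0.1900, 0.1000)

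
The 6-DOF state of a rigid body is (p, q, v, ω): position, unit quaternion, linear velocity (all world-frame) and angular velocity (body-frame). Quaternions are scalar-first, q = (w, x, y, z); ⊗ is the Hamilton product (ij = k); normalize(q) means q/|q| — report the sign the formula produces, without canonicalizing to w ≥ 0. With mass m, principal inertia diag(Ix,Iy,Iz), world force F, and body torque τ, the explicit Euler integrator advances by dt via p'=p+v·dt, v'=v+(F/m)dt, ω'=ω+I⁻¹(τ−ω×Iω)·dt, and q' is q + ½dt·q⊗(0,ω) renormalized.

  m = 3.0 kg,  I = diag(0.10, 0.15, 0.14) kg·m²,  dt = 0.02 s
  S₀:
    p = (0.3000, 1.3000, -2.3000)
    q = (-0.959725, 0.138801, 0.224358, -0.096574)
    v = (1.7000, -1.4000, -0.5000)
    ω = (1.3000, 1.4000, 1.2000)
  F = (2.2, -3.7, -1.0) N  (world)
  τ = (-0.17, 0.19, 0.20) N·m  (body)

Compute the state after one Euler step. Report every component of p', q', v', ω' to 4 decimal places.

a = F/m = (0.7333, -1.2333, -0.3333)
p' = p + v·dt = (0.3340, 1.2720, -2.3100)
v' = v + a·dt = (1.7147, -1.4247, -0.5067)
angular accel α = (-1.5320, 1.6827, 0.7786)
ω + α·dt = (1.2694, 1.4337, 1.2156)
Hamilton product q⊗(0,ω) = (-0.3786537, -0.8432093, -1.6357224, -1.2490140)
q + ½dt·q⊗(0,ω), renormalized = (-0.9633, 0.1303, 0.2079, -0.1090)

p' = (0.3340, 1.2720, -2.3100)
q' = (-0.9633, 0.1303, 0.2079, -0.1090)
v' = (1.7147, -1.4247, -0.5067)
ω' = (1.2694, 1.4337, 1.2156)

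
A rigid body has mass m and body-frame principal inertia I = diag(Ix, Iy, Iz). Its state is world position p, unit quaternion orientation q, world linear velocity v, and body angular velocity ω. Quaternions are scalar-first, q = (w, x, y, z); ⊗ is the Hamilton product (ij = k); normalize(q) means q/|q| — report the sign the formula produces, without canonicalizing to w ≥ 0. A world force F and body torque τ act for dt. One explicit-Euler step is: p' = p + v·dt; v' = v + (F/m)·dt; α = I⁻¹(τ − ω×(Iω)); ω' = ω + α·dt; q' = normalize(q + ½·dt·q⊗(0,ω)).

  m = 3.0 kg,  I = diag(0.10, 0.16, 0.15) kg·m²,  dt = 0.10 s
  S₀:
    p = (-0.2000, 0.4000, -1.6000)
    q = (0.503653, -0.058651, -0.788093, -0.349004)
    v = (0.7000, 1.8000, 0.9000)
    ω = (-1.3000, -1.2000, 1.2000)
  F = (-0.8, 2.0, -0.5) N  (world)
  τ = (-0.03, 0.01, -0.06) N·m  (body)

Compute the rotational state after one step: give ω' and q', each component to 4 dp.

(τ − ω×Iω)/I = (-0.4440, -0.4250, -1.0240)
ω' = ω + α·dt = (-1.3444, -1.2425, 1.0976)
2q̇ = q⊗(0,ω) = (-0.6031531, -2.0192653, -0.0802972, -0.3497561)
q' = normalize(q + ½dt·q⊗(0,ω)) = (0.4708, -0.1587, -0.7876, -0.3644)

ω' = (-1.3444, -1.2425, 1.0976)
q' = (0.4708, -0.1587, -0.7876, -0.3644)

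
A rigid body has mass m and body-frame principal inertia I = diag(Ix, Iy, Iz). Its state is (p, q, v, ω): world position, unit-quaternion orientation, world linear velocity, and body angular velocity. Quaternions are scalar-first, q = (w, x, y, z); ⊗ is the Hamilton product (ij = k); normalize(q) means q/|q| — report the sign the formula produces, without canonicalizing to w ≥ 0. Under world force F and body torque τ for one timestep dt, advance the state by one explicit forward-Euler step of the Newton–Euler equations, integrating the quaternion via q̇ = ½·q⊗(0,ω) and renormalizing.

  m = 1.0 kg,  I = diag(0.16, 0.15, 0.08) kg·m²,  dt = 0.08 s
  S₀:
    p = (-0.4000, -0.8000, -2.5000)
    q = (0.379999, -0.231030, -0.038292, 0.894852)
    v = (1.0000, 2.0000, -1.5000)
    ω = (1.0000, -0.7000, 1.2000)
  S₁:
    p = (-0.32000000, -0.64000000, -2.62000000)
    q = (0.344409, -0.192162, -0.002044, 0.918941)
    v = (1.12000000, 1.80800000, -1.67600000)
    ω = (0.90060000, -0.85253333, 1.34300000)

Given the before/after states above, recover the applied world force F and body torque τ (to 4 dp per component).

F = (1.5000, -2.4000, -2.2000)
τ = (-0.1400, -0.1900, 0.1500)

rate change Δω = (-0.09940000, -0.15253333, 0.14300000)
I·α + gyro = (-0.1400, -0.1900, 0.1500)
v₁ − v₀ = (0.12000000, -0.19200000, -0.17600000)
applied force F = (1.5000, -2.4000, -2.2000)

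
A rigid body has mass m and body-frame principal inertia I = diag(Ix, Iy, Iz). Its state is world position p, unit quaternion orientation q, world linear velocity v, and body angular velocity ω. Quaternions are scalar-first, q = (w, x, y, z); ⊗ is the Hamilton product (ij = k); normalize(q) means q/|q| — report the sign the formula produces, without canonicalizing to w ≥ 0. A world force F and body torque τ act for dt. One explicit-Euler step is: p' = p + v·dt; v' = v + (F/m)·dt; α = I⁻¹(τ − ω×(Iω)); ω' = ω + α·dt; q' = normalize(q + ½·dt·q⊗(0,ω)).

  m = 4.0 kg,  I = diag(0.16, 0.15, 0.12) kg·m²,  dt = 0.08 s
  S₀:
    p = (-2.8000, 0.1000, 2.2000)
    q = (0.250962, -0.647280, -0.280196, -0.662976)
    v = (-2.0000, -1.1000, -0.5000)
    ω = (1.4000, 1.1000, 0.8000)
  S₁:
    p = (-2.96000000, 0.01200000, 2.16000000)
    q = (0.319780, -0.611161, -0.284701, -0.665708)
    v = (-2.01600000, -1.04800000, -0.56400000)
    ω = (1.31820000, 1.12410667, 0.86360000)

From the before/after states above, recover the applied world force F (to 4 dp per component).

F = (-0.8000, 2.6000, -3.2000)

velocity change Δv = (-0.01600000, 0.05200000, -0.06400000)
m·(v₁−v₀)/dt = (-0.8000, 2.6000, -3.2000)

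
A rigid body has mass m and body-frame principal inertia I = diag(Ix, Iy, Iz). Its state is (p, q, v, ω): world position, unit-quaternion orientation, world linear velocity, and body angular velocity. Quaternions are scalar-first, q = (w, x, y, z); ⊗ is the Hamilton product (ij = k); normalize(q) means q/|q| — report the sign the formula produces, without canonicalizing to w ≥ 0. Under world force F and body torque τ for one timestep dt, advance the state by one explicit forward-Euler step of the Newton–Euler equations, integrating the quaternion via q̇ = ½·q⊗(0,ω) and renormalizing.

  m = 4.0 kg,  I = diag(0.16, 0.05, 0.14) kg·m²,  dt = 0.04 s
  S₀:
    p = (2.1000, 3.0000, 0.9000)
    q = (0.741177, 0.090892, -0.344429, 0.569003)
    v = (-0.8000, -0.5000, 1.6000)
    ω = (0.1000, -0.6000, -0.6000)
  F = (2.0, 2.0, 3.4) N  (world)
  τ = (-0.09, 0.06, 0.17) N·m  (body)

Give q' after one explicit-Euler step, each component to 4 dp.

q⊗(0,ω) = (0.1256552, 0.6221769, -0.3332707, -0.4647985)
q + ½dt·q⊗(0,ω), renormalized = (0.7436, 0.1033, -0.3510, 0.5596)

q' = (0.7436, 0.1033, -0.3510, 0.5596)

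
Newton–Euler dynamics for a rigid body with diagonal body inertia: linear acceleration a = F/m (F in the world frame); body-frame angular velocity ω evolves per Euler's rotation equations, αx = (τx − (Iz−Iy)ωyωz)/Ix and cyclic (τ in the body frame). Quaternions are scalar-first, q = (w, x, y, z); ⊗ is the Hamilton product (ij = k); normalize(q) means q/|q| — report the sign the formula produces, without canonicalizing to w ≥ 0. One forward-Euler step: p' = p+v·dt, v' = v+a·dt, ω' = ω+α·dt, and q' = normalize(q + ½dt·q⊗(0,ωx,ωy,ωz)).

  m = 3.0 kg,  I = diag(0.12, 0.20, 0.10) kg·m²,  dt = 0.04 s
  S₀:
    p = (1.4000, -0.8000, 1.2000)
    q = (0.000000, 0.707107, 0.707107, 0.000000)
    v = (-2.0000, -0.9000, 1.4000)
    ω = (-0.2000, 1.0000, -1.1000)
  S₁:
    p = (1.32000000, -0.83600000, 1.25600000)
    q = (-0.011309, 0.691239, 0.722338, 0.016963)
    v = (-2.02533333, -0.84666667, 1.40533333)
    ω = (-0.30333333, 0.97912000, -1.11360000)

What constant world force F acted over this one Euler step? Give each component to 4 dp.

F = (-1.9000, 4.0000, 0.4000)

Δv = v₁−v₀ = (-0.02533333, 0.05333333, 0.00533333)
m·(v₁−v₀)/dt = (-1.9000, 4.0000, 0.4000)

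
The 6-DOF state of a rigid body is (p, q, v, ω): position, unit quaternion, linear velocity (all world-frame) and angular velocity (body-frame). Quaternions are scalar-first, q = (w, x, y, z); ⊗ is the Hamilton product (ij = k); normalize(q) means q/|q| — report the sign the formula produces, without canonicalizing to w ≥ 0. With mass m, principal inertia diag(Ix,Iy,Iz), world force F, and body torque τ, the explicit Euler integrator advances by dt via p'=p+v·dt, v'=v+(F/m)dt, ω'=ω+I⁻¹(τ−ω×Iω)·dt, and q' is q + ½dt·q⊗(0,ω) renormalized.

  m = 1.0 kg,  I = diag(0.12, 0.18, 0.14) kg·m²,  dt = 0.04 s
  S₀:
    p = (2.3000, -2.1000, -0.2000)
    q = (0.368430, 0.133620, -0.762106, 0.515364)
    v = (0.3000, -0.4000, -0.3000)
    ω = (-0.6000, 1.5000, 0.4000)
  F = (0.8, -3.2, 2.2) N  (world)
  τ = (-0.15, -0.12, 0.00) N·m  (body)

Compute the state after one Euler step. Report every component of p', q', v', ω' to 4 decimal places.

a = (0.8000, -3.2000, 2.2000)
new position p' = (2.3120, -2.1160, -0.2120)
new velocity v' = (0.3320, -0.5280, -0.2120)
precession coupling ω×(Iω) = (-0.0240, 0.0048, -0.0540)
angular accel α = (-1.0500, -0.6933, 0.3857)
ω' = ω + α·dt = (-0.6420, 1.4723, 0.4154)
q⊗(0,ω) = (1.0171854, -1.2989464, 0.1899786, -0.1094616)
updated quaternion q' = (0.3886, 0.1076, -0.7579, 0.5129)

p' = (2.3120, -2.1160, -0.2120)
q' = (0.3886, 0.1076, -0.7579, 0.5129)
v' = (0.3320, -0.5280, -0.2120)
ω' = (-0.6420, 1.4723, 0.4154)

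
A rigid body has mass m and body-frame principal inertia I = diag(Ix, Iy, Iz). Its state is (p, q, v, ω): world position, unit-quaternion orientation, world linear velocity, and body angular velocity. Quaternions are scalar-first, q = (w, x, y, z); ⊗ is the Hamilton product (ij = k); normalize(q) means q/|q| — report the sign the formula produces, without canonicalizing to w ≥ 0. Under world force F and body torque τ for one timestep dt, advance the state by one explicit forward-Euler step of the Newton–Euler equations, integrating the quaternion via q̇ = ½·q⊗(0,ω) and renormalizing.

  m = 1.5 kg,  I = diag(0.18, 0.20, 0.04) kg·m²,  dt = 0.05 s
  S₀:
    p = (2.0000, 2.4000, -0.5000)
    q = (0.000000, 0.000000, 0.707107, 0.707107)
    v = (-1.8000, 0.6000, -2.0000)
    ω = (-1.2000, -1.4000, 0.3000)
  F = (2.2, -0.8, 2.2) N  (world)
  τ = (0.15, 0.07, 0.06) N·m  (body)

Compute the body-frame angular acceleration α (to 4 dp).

α = (0.4600, 0.6020, 0.6600)

precession coupling ω×(Iω) = (0.0672, -0.0504, 0.0336)
angular accel α = (0.4600, 0.6020, 0.6600)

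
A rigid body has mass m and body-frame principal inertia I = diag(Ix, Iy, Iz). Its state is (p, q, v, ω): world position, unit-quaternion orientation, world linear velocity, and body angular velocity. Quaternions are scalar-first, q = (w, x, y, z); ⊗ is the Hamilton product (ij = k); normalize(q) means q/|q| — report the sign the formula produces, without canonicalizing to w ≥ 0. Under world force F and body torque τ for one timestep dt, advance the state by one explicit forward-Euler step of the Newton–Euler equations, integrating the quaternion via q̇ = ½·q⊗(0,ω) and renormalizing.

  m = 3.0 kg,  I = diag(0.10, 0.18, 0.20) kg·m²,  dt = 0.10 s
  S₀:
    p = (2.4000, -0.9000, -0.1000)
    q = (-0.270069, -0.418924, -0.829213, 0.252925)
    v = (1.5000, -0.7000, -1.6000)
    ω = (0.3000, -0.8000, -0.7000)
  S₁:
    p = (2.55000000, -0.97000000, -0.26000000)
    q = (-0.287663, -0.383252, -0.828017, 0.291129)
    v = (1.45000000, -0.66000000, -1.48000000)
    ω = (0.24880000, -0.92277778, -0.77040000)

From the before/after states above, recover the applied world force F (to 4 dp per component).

F = (-1.5000, 1.2000, 3.6000)

Δv = v₁−v₀ = (-0.05000000, 0.04000000, 0.12000000)
applied force F = (-1.5000, 1.2000, 3.6000)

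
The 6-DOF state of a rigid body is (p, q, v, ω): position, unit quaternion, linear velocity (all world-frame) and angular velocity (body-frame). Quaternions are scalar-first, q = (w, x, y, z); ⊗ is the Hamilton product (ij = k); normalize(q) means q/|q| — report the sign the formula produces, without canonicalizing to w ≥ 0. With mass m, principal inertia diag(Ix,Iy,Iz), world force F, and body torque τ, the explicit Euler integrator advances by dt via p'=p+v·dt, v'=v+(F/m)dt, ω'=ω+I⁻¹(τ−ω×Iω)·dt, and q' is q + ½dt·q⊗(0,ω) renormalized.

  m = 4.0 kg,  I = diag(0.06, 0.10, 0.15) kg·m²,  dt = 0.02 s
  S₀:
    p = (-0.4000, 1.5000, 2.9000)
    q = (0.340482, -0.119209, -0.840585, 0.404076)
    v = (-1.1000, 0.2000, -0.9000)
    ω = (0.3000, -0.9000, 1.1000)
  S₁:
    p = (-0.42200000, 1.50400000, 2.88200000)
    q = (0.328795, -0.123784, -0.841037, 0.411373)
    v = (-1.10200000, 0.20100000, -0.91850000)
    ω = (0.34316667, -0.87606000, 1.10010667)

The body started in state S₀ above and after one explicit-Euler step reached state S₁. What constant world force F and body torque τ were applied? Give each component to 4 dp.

F = (-0.4000, 0.2000, -3.7000)
τ = (0.0800, 0.0900, -0.0100)

velocity change Δv = (-0.00200000, 0.00100000, -0.01850000)
applied force F = (-0.4000, 0.2000, -3.7000)
ω₁ − ω₀ = (0.04316667, 0.02394000, 0.00010667)
ω₀×(Iω₀) = (-0.0495, -0.0297, -0.0108)
τ = I·(Δω/dt) + ω₀×(Iω₀) = (0.0800, 0.0900, -0.0100)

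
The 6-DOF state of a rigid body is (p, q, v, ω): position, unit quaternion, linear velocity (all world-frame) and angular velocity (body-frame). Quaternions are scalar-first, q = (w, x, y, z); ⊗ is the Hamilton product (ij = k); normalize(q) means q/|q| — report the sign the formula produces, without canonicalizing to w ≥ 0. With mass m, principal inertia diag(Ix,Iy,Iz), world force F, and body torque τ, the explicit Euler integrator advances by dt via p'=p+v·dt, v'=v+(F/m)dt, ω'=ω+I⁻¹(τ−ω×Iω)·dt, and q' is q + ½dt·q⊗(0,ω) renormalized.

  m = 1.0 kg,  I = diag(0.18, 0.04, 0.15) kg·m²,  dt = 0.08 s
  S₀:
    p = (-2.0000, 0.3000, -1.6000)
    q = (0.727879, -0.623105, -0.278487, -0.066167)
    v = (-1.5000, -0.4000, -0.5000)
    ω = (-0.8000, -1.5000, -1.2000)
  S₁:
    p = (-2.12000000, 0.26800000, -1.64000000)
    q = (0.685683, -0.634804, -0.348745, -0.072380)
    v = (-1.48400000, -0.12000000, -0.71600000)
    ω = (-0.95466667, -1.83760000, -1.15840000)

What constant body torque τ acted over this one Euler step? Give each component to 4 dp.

τ = (-0.1500, -0.1400, -0.0900)

ω₁ − ω₀ = (-0.15466667, -0.33760000, 0.04160000)
I·α + gyro = (-0.1500, -0.1400, -0.0900)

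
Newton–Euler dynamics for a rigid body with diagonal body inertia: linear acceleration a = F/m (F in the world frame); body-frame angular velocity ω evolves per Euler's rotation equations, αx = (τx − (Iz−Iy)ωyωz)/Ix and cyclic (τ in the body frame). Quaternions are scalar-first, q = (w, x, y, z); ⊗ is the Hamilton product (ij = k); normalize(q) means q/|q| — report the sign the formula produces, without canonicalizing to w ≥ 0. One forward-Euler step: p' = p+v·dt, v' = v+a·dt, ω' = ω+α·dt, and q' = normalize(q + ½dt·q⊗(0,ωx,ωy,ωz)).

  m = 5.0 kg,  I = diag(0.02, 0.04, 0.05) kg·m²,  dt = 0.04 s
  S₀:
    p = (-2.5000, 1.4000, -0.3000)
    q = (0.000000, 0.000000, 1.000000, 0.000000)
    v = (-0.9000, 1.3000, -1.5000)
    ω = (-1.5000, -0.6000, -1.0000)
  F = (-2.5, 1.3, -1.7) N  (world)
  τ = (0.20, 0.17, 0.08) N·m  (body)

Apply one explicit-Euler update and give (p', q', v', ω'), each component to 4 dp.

p' = (-2.5360, 1.4520, -0.3600)
q' = (0.0120, -0.0200, 0.9993, 0.0300)
v' = (-0.9200, 1.3104, -1.5136)
ω' = (-1.1120, -0.3850, -0.9504)

precession coupling ω×(Iω) = (0.0060, -0.0450, 0.0180)
α = I⁻¹(τ − ω×Iω) = (9.7000, 5.3750, 1.2400)
ω' = ω + α·dt = (-1.1120, -0.3850, -0.9504)
q⊗(0,ω) = (0.6000000, -1.0000000, 0.0000000, 1.5000000)
q' = normalize(q + ½dt·q⊗(0,ω)) = (0.0120, -0.0200, 0.9993, 0.0300)
p' = p + v·dt = (-2.5360, 1.4520, -0.3600)
v + (F/m)dt = (-0.9200, 1.3104, -1.5136)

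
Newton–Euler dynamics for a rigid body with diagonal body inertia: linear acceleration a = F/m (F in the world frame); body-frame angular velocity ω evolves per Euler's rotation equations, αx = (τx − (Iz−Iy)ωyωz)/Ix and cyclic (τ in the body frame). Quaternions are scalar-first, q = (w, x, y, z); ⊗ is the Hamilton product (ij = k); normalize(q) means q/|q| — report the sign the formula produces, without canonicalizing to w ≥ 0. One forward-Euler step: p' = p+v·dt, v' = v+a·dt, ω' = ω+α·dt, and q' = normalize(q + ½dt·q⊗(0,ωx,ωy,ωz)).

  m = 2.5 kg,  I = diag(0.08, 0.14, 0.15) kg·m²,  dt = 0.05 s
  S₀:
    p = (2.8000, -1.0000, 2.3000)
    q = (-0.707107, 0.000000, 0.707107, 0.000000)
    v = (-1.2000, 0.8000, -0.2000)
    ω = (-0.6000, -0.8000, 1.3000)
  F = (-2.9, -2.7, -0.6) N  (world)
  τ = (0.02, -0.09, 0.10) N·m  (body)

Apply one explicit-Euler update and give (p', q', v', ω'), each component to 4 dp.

p' = (2.7400, -0.9600, 2.2900)
q' = (-0.6924, 0.0336, 0.7206, -0.0124)
v' = (-1.2580, 0.7460, -0.2120)
ω' = (-0.5810, -0.8516, 1.3237)

angular accel α = (0.3800, -1.0329, 0.4747)
ω + α·dt = (-0.5810, -0.8516, 1.3237)
2q̇ = q⊗(0,ω) = (0.5656856, 1.3435033, 0.5656856, -0.4949749)
q' = normalize(q + ½dt·q⊗(0,ω)) = (-0.6924, 0.0336, 0.7206, -0.0124)
a = (-1.1600, -1.0800, -0.2400)
p' = p + v·dt = (2.7400, -0.9600, 2.2900)
new velocity v' = (-1.2580, 0.7460, -0.2120)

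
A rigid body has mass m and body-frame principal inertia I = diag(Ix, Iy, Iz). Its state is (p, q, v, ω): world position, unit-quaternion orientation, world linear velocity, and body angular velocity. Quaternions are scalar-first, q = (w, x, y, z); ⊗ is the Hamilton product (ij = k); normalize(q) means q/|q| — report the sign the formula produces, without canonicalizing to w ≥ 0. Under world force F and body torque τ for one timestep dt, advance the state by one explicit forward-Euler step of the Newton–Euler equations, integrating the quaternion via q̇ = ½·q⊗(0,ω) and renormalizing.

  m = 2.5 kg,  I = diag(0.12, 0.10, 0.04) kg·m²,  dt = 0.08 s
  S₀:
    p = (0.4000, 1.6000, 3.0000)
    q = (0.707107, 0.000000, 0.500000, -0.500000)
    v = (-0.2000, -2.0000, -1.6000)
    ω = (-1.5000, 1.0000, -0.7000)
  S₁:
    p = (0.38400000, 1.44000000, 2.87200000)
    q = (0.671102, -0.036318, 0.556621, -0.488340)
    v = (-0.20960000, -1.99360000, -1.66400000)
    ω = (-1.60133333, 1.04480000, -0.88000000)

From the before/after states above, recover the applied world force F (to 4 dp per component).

Δv = v₁−v₀ = (-0.00960000, 0.00640000, -0.06400000)
m·(v₁−v₀)/dt = (-0.3000, 0.2000, -2.0000)

F = (-0.3000, 0.2000, -2.0000)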